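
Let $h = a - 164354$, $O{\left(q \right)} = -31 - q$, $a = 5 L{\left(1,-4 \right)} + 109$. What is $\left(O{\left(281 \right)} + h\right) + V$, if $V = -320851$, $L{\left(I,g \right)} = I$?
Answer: $-485403$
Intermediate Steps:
$a = 114$ ($a = 5 \cdot 1 + 109 = 5 + 109 = 114$)
$h = -164240$ ($h = 114 - 164354 = -164240$)
$\left(O{\left(281 \right)} + h\right) + V = \left(\left(-31 - 281\right) - 164240\right) - 320851 = \left(-312 - 164240\right) - 320851 = -164552 - 320851 = -485403$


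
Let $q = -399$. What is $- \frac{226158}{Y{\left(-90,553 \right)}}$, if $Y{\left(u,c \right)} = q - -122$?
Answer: $\frac{226158}{277} \approx 816.46$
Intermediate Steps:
$Y{\left(u,c \right)} = -277$ ($Y{\left(u,c \right)} = -399 - -122 = -399 + 122 = -277$)
$- \frac{226158}{Y{\left(-90,553 \right)}} = - \frac{226158}{-277} = \left(-226158\right) \left(- \frac{1}{277}\right) = \frac{226158}{277}$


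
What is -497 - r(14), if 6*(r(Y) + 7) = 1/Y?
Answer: -41161/84 ≈ -490.01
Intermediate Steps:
r(Y) = -7 + 1/(6*Y)
-497 - r(14) = -497 - (-7 + (1/6)/14) = -497 - (-7 + (1/6)*(1/14)) = -497 - (-7 + 1/84) = -497 - 1*(-587/84) = -497 + 587/84 = -41161/84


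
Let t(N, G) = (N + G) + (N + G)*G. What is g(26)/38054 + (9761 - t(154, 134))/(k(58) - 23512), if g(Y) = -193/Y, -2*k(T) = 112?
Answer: 7201476613/5829568368 ≈ 1.2353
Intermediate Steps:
k(T) = -56 (k(T) = -½*112 = -56)
t(N, G) = G + N + G*(G + N) (t(N, G) = (G + N) + (G + N)*G = (G + N) + G*(G + N) = G + N + G*(G + N))
g(26)/38054 + (9761 - t(154, 134))/(k(58) - 23512) = -193/26/38054 + (9761 - (134 + 154 + 134² + 134*154))/(-56 - 23512) = -193*1/26*(1/38054) + (9761 - (134 + 154 + 17956 + 20636))/(-23568) = -193/26*1/38054 + (9761 - 1*38880)*(-1/23568) = -193/989404 + (9761 - 38880)*(-1/23568) = -193/989404 - 29119*(-1/23568) = -193/989404 + 29119/23568 = 7201476613/5829568368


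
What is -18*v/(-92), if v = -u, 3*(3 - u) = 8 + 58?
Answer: 171/46 ≈ 3.7174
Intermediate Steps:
u = -19 (u = 3 - (8 + 58)/3 = 3 - ⅓*66 = 3 - 22 = -19)
v = 19 (v = -1*(-19) = 19)
-18*v/(-92) = -342/(-92) = -342*(-1)/92 = -18*(-19/92) = 171/46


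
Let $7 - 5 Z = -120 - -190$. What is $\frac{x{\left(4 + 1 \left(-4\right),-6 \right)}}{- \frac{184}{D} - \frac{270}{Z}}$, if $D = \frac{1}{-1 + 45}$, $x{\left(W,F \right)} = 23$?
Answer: $- \frac{161}{56522} \approx -0.0028484$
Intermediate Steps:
$Z = - \frac{63}{5}$ ($Z = \frac{7}{5} - \frac{-120 - -190}{5} = \frac{7}{5} - \frac{-120 + 190}{5} = \frac{7}{5} - 14 = - \frac{63}{5} \approx -12.6$)
$D = \frac{1}{44} \approx 0.022727$
$\frac{x{\left(4 + 1 \left(-4\right),-6 \right)}}{- \frac{184}{D} - \frac{270}{Z}} = \frac{23}{- 184 \frac{1}{\frac{1}{44}} - \frac{270}{- \frac{63}{5}}} = \frac{23}{\left(-184\right) 44 - - \frac{150}{7}} = \frac{23}{-8096 + \frac{150}{7}} = \frac{23}{- \frac{56522}{7}} = 23 \left(- \frac{7}{56522}\right) = - \frac{161}{56522}$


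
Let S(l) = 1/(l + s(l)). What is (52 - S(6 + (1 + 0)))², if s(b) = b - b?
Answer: 131769/49 ≈ 2689.2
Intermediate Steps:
s(b) = 0
S(l) = 1/l (S(l) = 1/(l + 0) = 1/l)
(52 - S(6 + (1 + 0)))² = (52 - 1/(6 + (1 + 0)))² = (52 - 1/(6 + 1))² = (52 - 1/7)² = (52 - 1*⅐)² = (52 - ⅐)² = (363/7)² = 131769/49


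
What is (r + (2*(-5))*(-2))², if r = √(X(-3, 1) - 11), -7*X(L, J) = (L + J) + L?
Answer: 2728/7 + 240*I*√14/7 ≈ 389.71 + 128.29*I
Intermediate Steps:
X(L, J) = -2*L/7 - J/7 (X(L, J) = -((L + J) + L)/7 = -((J + L) + L)/7 = -(J + 2*L)/7 = -2*L/7 - J/7)
r = 6*I*√14/7 (r = √((-2/7*(-3) - ⅐*1) - 11) = √((6/7 - ⅐) - 11) = √(5/7 - 11) = √(-72/7) = 6*I*√14/7 ≈ 3.2071*I)
(r + (2*(-5))*(-2))² = (6*I*√14/7 + (2*(-5))*(-2))² = (6*I*√14/7 - 10*(-2))² = (6*I*√14/7 + 20)² = (20 + 6*I*√14/7)²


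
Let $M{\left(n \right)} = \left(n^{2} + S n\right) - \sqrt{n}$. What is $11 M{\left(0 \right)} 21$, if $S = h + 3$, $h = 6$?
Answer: $0$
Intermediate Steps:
$S = 9$ ($S = 6 + 3 = 9$)
$M{\left(n \right)} = n^{2} - \sqrt{n} + 9 n$ ($M{\left(n \right)} = \left(n^{2} + 9 n\right) - \sqrt{n} = n^{2} - \sqrt{n} + 9 n$)
$11 M{\left(0 \right)} 21 = 11 \left(0^{2} - \sqrt{0} + 9 \cdot 0\right) 21 = 11 \left(0 - 0 + 0\right) 21 = 11 \left(0 + 0 + 0\right) 21 = 11 \cdot 0 \cdot 21 = 0 \cdot 21 = 0$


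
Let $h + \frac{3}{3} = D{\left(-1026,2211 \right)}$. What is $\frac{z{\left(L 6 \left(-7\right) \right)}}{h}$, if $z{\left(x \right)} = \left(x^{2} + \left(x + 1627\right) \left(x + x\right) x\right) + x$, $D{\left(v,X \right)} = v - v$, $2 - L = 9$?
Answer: $-332173842$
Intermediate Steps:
$L = -7$ ($L = 2 - 9 = -7$)
$D{\left(v,X \right)} = 0$
$z{\left(x \right)} = x + x^{2} + 2 x^{2} \left(1627 + x\right)$ ($z{\left(x \right)} = \left(x^{2} + \left(1627 + x\right) 2 x x\right) + x = \left(x^{2} + 2 x \left(1627 + x\right) x\right) + x = \left(x^{2} + 2 x^{2} \left(1627 + x\right)\right) + x = x + x^{2} + 2 x^{2} \left(1627 + x\right)$)
$h = -1$ ($h = -1 + 0 = -1$)
$\frac{z{\left(L 6 \left(-7\right) \right)}}{h} = \frac{\left(-7\right) 6 \left(-7\right) \left(1 + 2 \left(\left(-7\right) 6 \left(-7\right)\right)^{2} + 3255 \left(-7\right) 6 \left(-7\right)\right)}{-1} = \left(-42\right) \left(-7\right) \left(1 + 2 \left(\left(-42\right) \left(-7\right)\right)^{2} + 3255 \left(\left(-42\right) \left(-7\right)\right)\right) \left(-1\right) = 294 \left(1 + 2 \cdot 294^{2} + 3255 \cdot 294\right) \left(-1\right) = 294 \left(1 + 2 \cdot 86436 + 956970\right) \left(-1\right) = 294 \left(1 + 172872 + 956970\right) \left(-1\right) = 294 \cdot 1129843 \left(-1\right) = 332173842 \left(-1\right) = -332173842$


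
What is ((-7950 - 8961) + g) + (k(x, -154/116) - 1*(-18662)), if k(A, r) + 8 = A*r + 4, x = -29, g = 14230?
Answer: 32031/2 ≈ 16016.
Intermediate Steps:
k(A, r) = -4 + A*r (k(A, r) = -8 + (A*r + 4) = -8 + (4 + A*r) = -4 + A*r)
((-7950 - 8961) + g) + (k(x, -154/116) - 1*(-18662)) = ((-7950 - 8961) + 14230) + ((-4 - (-4466)/116) - 1*(-18662)) = (-16911 + 14230) + ((-4 - (-4466)/116) + 18662) = -2681 + ((-4 - 29*(-77/58)) + 18662) = -2681 + ((-4 + 77/2) + 18662) = -2681 + (69/2 + 18662) = -2681 + 37393/2 = 32031/2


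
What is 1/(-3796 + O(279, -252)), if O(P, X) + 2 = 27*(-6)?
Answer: -1/3960 ≈ -0.00025253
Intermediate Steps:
O(P, X) = -164 (O(P, X) = -2 + 27*(-6) = -2 - 162 = -164)
1/(-3796 + O(279, -252)) = 1/(-3796 - 164) = 1/(-3960) = -1/3960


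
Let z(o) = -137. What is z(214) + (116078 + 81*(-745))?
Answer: 55596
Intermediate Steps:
z(214) + (116078 + 81*(-745)) = -137 + (116078 + 81*(-745)) = -137 + (116078 - 60345) = -137 + 55733 = 55596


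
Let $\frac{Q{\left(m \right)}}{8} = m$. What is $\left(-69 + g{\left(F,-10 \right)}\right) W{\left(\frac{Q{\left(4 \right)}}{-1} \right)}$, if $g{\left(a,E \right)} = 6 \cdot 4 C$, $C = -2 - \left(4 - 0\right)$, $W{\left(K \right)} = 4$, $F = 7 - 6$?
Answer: $-852$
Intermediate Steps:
$Q{\left(m \right)} = 8 m$
$F = 1$ ($F = 7 - 6 = 1$)
$C = -6$ ($C = -2 - \left(4 + 0\right) = -2 - 4 = -6$)
$g{\left(a,E \right)} = -144$ ($g{\left(a,E \right)} = 6 \cdot 4 \left(-6\right) = 24 \left(-6\right) = -144$)
$\left(-69 + g{\left(F,-10 \right)}\right) W{\left(\frac{Q{\left(4 \right)}}{-1} \right)} = \left(-69 - 144\right) 4 = \left(-213\right) 4 = -852$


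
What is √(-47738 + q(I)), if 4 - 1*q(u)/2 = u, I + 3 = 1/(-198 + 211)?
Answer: I*√8065382/13 ≈ 218.46*I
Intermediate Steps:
I = -38/13 (I = -3 + 1/(-198 + 211) = -3 + 1/13 = -38/13 ≈ -2.9231)
q(u) = 8 - 2*u
√(-47738 + q(I)) = √(-47738 + (8 - 2*(-38/13))) = √(-47738 + (8 + 76/13)) = √(-47738 + 180/13) = √(-620414/13) = I*√8065382/13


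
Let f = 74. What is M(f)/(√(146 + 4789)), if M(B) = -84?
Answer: -4*√4935/235 ≈ -1.1957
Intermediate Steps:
M(f)/(√(146 + 4789)) = -84/√(146 + 4789) = -84*√4935/4935 = -4*√4935/235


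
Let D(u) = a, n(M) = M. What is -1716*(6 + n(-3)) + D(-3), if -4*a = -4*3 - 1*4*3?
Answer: -5142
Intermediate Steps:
a = 6 (a = -(-4*3 - 1*4*3)/4 = -(-12 - 4*3)/4 = -(-12 - 12)/4 = -¼*(-24) = 6)
D(u) = 6
-1716*(6 + n(-3)) + D(-3) = -1716*(6 - 3) + 6 = -1716*3 + 6 = -286*18 + 6 = -5148 + 6 = -5142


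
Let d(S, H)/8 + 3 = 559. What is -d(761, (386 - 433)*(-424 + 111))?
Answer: -4448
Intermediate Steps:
d(S, H) = 4448 (d(S, H) = -24 + 8*559 = -24 + 4472 = 4448)
-d(761, (386 - 433)*(-424 + 111)) = -1*4448 = -4448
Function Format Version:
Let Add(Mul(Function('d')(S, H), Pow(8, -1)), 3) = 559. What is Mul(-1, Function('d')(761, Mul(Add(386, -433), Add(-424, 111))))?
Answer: -4448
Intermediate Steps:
Function('d')(S, H) = 4448 (Function('d')(S, H) = Add(-24, Mul(8, 559)) = Add(-24, 4472) = 4448)
Mul(-1, Function('d')(761, Mul(Add(386, -433), Add(-424, 111)))) = Mul(-1, 4448) = -4448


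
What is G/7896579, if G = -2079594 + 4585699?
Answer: 2506105/7896579 ≈ 0.31737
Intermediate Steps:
G = 2506105
G/7896579 = 2506105/7896579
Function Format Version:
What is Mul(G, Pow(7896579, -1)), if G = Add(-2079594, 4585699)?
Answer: Rational(2506105, 7896579) ≈ 0.31737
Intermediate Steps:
G = 2506105
Mul(G, Pow(7896579, -1)) = Mul(2506105, Pow(7896579, -1)) = Mul(2506105, Rational(1, 7896579)) = Rational(2506105, 7896579)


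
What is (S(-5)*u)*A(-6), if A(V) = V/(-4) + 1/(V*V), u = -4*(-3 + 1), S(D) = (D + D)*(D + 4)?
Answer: 1100/9 ≈ 122.22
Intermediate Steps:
S(D) = 2*D*(4 + D) (S(D) = (2*D)*(4 + D) = 2*D*(4 + D))
u = 8 (u = -4*(-2) = 8)
A(V) = V**(-2) - V/4 (A(V) = V*(-1/4) + V**(-2) = -V/4 + V**(-2) = V**(-2) - V/4)
(S(-5)*u)*A(-6) = ((2*(-5)*(4 - 5))*8)*((-6)**(-2) - 1/4*(-6)) = ((2*(-5)*(-1))*8)*(1/36 + 3/2) = (10*8)*(55/36) = 80*(55/36) = 1100/9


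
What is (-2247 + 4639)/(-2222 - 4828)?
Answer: -1196/3525 ≈ -0.33929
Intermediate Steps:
(-2247 + 4639)/(-2222 - 4828) = 2392/(-7050) = 2392*(-1/7050) = -1196/3525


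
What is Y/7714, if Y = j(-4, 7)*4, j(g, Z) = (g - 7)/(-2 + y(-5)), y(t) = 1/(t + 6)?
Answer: 22/3857 ≈ 0.0057039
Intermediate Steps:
y(t) = 1/(6 + t)
j(g, Z) = 7 - g (j(g, Z) = (g - 7)/(-2 + 1/(6 - 5)) = (-7 + g)/(-2 + 1/1) = (-7 + g)/(-2 + 1) = (-7 + g)/(-1) = (-7 + g)*(-1) = 7 - g)
Y = 44 (Y = (7 - 1*(-4))*4 = (7 + 4)*4 = 11*4 = 44)
Y/7714 = 44/7714 = 44*(1/7714) = 22/3857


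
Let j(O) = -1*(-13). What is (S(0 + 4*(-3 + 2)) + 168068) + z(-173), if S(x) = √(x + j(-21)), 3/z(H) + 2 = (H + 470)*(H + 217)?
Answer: 2196015689/13066 ≈ 1.6807e+5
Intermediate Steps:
z(H) = 3/(-2 + (217 + H)*(470 + H)) (z(H) = 3/(-2 + (H + 470)*(H + 217)) = 3/(-2 + (470 + H)*(217 + H)) = 3/(-2 + (217 + H)*(470 + H)))
j(O) = 13
S(x) = √(13 + x) (S(x) = √(x + 13) = √(13 + x))
(S(0 + 4*(-3 + 2)) + 168068) + z(-173) = (√(13 + (0 + 4*(-3 + 2))) + 168068) + 3/(101988 + (-173)² + 687*(-173)) = (√(13 + (0 + 4*(-1))) + 168068) + 3/(101988 + 29929 - 118851) = (√(13 + (0 - 4)) + 168068) + 3/13066 = (√(13 - 4) + 168068) + 3*(1/13066) = (√9 + 168068) + 3/13066 = (3 + 168068) + 3/13066 = 168071 + 3/13066 = 2196015689/13066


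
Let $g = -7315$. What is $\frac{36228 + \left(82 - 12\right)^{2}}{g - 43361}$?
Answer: $- \frac{10282}{12669} \approx -0.81159$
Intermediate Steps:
$\frac{36228 + \left(82 - 12\right)^{2}}{g - 43361} = \frac{36228 + \left(82 - 12\right)^{2}}{-7315 - 43361} = \frac{36228 + 70^{2}}{-50676} = \left(36228 + 4900\right) \left(- \frac{1}{50676}\right) = 41128 \left(- \frac{1}{50676}\right) = - \frac{10282}{12669}$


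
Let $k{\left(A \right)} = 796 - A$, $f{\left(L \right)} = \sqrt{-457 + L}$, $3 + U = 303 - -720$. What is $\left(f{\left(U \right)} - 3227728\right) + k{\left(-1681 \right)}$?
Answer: $-3225251 + \sqrt{563} \approx -3.2252 \cdot 10^{6}$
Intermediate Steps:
$U = 1020$ ($U = -3 + \left(303 - -720\right) = -3 + \left(303 + 720\right) = -3 + 1023 = 1020$)
$\left(f{\left(U \right)} - 3227728\right) + k{\left(-1681 \right)} = \left(\sqrt{-457 + 1020} - 3227728\right) + \left(796 - -1681\right) = \left(\sqrt{563} - 3227728\right) + \left(796 + 1681\right) = \left(-3227728 + \sqrt{563}\right) + 2477 = -3225251 + \sqrt{563}$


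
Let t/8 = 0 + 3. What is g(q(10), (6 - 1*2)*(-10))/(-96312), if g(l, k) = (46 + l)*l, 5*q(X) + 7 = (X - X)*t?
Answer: 1561/2407800 ≈ 0.00064831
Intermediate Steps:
t = 24 (t = 8*(0 + 3) = 8*3 = 24)
q(X) = -7/5 (q(X) = -7/5 + ((X - X)*24)/5 = -7/5 + (0*24)/5 = -7/5 + (⅕)*0 = -7/5 + 0 = -7/5)
g(l, k) = l*(46 + l)
g(q(10), (6 - 1*2)*(-10))/(-96312) = -7*(46 - 7/5)/5/(-96312) = -7/5*223/5*(-1/96312) = -1561/25*(-1/96312) = 1561/2407800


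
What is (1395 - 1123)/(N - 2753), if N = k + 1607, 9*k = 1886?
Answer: -612/2107 ≈ -0.29046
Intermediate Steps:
k = 1886/9 (k = (⅑)*1886 = 1886/9 ≈ 209.56)
N = 16349/9 (N = 1886/9 + 1607 = 16349/9 ≈ 1816.6)
(1395 - 1123)/(N - 2753) = (1395 - 1123)/(16349/9 - 2753) = 272/(-8428/9) = 272*(-9/8428) = -612/2107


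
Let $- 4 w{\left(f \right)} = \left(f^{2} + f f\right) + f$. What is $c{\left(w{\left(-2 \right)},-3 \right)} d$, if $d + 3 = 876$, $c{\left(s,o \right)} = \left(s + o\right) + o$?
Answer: $- \frac{13095}{2} \approx -6547.5$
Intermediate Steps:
$w{\left(f \right)} = - \frac{f^{2}}{2} - \frac{f}{4}$ ($w{\left(f \right)} = - \frac{\left(f^{2} + f f\right) + f}{4} = - \frac{\left(f^{2} + f^{2}\right) + f}{4} = - \frac{2 f^{2} + f}{4} = - \frac{f + 2 f^{2}}{4} = - \frac{f^{2}}{2} - \frac{f}{4}$)
$c{\left(s,o \right)} = s + 2 o$ ($c{\left(s,o \right)} = \left(o + s\right) + o = s + 2 o$)
$d = 873$ ($d = -3 + 876 = 873$)
$c{\left(w{\left(-2 \right)},-3 \right)} d = \left(\left(- \frac{1}{4}\right) \left(-2\right) \left(1 + 2 \left(-2\right)\right) + 2 \left(-3\right)\right) 873 = \left(\left(- \frac{1}{4}\right) \left(-2\right) \left(1 - 4\right) - 6\right) 873 = \left(\left(- \frac{1}{4}\right) \left(-2\right) \left(-3\right) - 6\right) 873 = \left(- \frac{3}{2} - 6\right) 873 = \left(- \frac{15}{2}\right) 873 = - \frac{13095}{2}$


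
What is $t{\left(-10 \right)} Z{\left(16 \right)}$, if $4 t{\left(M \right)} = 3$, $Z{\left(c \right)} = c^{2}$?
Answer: $192$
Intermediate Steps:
$t{\left(M \right)} = \frac{3}{4}$ ($t{\left(M \right)} = \frac{1}{4} \cdot 3 = \frac{3}{4}$)
$t{\left(-10 \right)} Z{\left(16 \right)} = \frac{3 \cdot 16^{2}}{4} = \frac{3}{4} \cdot 256 = 192$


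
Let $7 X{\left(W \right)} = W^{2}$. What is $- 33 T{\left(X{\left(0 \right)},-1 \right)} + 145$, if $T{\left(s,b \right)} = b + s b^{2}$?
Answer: $178$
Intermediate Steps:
$X{\left(W \right)} = \frac{W^{2}}{7}$
$- 33 T{\left(X{\left(0 \right)},-1 \right)} + 145 = - 33 \left(- (1 - \frac{0^{2}}{7})\right) + 145 = - 33 \left(- (1 - \frac{1}{7} \cdot 0)\right) + 145 = - 33 \left(- (1 - 0)\right) + 145 = - 33 \left(- (1 + 0)\right) + 145 = - 33 \left(\left(-1\right) 1\right) + 145 = \left(-33\right) \left(-1\right) + 145 = 33 + 145 = 178$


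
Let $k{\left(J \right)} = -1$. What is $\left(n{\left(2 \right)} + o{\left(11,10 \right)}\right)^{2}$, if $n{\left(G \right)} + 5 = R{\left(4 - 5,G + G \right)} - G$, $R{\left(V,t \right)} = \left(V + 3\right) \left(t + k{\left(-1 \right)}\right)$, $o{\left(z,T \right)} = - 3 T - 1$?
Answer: $1024$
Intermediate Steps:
$o{\left(z,T \right)} = -1 - 3 T$
$R{\left(V,t \right)} = \left(-1 + t\right) \left(3 + V\right)$ ($R{\left(V,t \right)} = \left(V + 3\right) \left(t - 1\right) = \left(3 + V\right) \left(-1 + t\right) = \left(-1 + t\right) \left(3 + V\right)$)
$n{\left(G \right)} = -7 + 3 G$ ($n{\left(G \right)} = -5 - \left(2 + G - 3 \left(G + G\right) - \left(4 - 5\right) \left(G + G\right)\right) = -5 - \left(2 + G - \left(4 - 5\right) 2 G - 6 G\right) = -5 - \left(2 - 3 G\right) = -5 + \left(\left(-3 + 1 + 6 G - 2 G\right) - G\right) = -5 + \left(\left(-2 + 4 G\right) - G\right) = -5 + \left(-2 + 3 G\right) = -7 + 3 G$)
$\left(n{\left(2 \right)} + o{\left(11,10 \right)}\right)^{2} = \left(\left(-7 + 3 \cdot 2\right) - 31\right)^{2} = \left(\left(-7 + 6\right) - 31\right)^{2} = \left(-1 - 31\right)^{2} = \left(-32\right)^{2} = 1024$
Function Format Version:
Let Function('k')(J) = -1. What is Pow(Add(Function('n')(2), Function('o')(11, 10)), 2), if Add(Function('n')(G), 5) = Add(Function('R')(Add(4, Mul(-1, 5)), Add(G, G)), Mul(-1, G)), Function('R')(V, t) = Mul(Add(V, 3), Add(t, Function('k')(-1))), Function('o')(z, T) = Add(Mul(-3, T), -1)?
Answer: 1024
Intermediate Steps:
Function('o')(z, T) = Add(-1, Mul(-3, T))
Function('R')(V, t) = Mul(Add(-1, t), Add(3, V)) (Function('R')(V, t) = Mul(Add(V, 3), Add(t, -1)) = Mul(Add(3, V), Add(-1, t)) = Mul(Add(-1, t), Add(3, V)))
Function('n')(G) = Add(-7, Mul(3, G)) (Function('n')(G) = Add(-5, Add(Add(-3, Mul(-1, Add(4, Mul(-1, 5))), Mul(3, Add(G, G)), Mul(Add(4, Mul(-1, 5)), Add(G, G))), Mul(-1, G))) = Add(-5, Add(Add(-3, Mul(-1, Add(4, -5)), Mul(3, Mul(2, G)), Mul(Add(4, -5), Mul(2, G))), Mul(-1, G))) = Add(-5, Add(Add(-3, Mul(-1, -1), Mul(6, G), Mul(-1, Mul(2, G))), Mul(-1, G))) = Add(-5, Add(Add(-3, 1, Mul(6, G), Mul(-2, G)), Mul(-1, G))) = Add(-5, Add(Add(-2, Mul(4, G)), Mul(-1, G))) = Add(-5, Add(-2, Mul(3, G))) = Add(-7, Mul(3, G)))
Pow(Add(Function('n')(2), Function('o')(11, 10)), 2) = Pow(Add(Add(-7, Mul(3, 2)), Add(-1, Mul(-3, 10))), 2) = Pow(Add(Add(-7, 6), Add(-1, -30)), 2) = Pow(Add(-1, -31), 2) = Pow(-32, 2) = 1024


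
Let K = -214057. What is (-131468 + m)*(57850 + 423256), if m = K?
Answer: -166234150650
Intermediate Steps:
m = -214057
(-131468 + m)*(57850 + 423256) = (-131468 - 214057)*(57850 + 423256) = -345525*481106 = -166234150650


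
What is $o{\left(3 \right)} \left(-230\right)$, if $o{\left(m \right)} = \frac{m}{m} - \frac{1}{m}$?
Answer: $- \frac{460}{3} \approx -153.33$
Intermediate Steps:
$o{\left(m \right)} = 1 - \frac{1}{m}$
$o{\left(3 \right)} \left(-230\right) = \frac{-1 + 3}{3} \left(-230\right) = \frac{1}{3} \cdot 2 \left(-230\right) = \frac{2}{3} \left(-230\right) = - \frac{460}{3}$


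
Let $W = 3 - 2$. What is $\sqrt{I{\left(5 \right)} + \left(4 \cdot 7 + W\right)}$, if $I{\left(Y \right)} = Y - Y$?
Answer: $\sqrt{29} \approx 5.3852$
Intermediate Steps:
$I{\left(Y \right)} = 0$
$W = 1$
$\sqrt{I{\left(5 \right)} + \left(4 \cdot 7 + W\right)} = \sqrt{0 + \left(4 \cdot 7 + 1\right)} = \sqrt{0 + \left(28 + 1\right)} = \sqrt{0 + 29} = \sqrt{29}$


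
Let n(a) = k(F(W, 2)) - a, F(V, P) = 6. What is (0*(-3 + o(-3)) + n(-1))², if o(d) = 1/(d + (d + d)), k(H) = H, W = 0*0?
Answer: 49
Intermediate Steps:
W = 0
o(d) = 1/(3*d) (o(d) = 1/(d + 2*d) = 1/(3*d))
n(a) = 6 - a
(0*(-3 + o(-3)) + n(-1))² = (0*(-3 + (⅓)/(-3)) + (6 - 1*(-1)))² = (0*(-3 + (⅓)*(-⅓)) + (6 + 1))² = (0*(-3 - ⅑) + 7)² = (0*(-28/9) + 7)² = (0 + 7)² = 7² = 49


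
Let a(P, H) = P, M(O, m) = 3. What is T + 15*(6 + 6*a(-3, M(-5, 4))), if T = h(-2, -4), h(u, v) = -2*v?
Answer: -172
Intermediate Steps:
T = 8 (T = -2*(-4) = 8)
T + 15*(6 + 6*a(-3, M(-5, 4))) = 8 + 15*(6 + 6*(-3)) = 8 + 15*(6 - 18) = 8 + 15*(-12) = 8 - 180 = -172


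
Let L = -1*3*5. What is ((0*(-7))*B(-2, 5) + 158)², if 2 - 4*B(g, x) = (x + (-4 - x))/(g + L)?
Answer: 24964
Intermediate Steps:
L = -15 (L = -3*5 = -15)
B(g, x) = ½ + 1/(-15 + g) (B(g, x) = ½ - (x + (-4 - x))/(4*(g - 15)) = ½ - (-1)/(-15 + g) = ½ + 1/(-15 + g))
((0*(-7))*B(-2, 5) + 158)² = ((0*(-7))*((-13 - 2)/(2*(-15 - 2))) + 158)² = (0*((½)*(-15)/(-17)) + 158)² = (0*((½)*(-1/17)*(-15)) + 158)² = (0*(15/34) + 158)² = (0 + 158)² = 158² = 24964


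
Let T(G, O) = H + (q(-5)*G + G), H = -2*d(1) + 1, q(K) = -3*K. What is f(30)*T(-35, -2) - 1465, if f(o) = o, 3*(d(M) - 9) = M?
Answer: -18795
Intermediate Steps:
d(M) = 9 + M/3
H = -53/3 (H = -2*(9 + (⅓)*1) + 1 = -2*(9 + ⅓) + 1 = -2*28/3 + 1 = -56/3 + 1 = -53/3 ≈ -17.667)
T(G, O) = -53/3 + 16*G (T(G, O) = -53/3 + ((-3*(-5))*G + G) = -53/3 + (15*G + G) = -53/3 + 16*G)
f(30)*T(-35, -2) - 1465 = 30*(-53/3 + 16*(-35)) - 1465 = 30*(-53/3 - 560) - 1465 = 30*(-1733/3) - 1465 = -17330 - 1465 = -18795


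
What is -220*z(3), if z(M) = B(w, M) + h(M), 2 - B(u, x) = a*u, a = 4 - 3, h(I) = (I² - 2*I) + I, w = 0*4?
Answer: -1760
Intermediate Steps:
w = 0
h(I) = I² - I
a = 1
B(u, x) = 2 - u
z(M) = 2 + M*(-1 + M) (z(M) = (2 - 1*0) + M*(-1 + M) = (2 + 0) + M*(-1 + M) = 2 + M*(-1 + M))
-220*z(3) = -220*(2 + 3*(-1 + 3)) = -220*(2 + 3*2) = -220*(2 + 6) = -220*8 = -1760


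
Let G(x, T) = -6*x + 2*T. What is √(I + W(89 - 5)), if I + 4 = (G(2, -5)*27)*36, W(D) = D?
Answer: 2*I*√5326 ≈ 145.96*I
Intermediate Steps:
I = -21388 (I = -4 + ((-6*2 + 2*(-5))*27)*36 = -4 + ((-12 - 10)*27)*36 = -4 - 22*27*36 = -4 - 594*36 = -4 - 21384 = -21388)
√(I + W(89 - 5)) = √(-21388 + (89 - 5)) = √(-21388 + 84) = √(-21304) = 2*I*√5326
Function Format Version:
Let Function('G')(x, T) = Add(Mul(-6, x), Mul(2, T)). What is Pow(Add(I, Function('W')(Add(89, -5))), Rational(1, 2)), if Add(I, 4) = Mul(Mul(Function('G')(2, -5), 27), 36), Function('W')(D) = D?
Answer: Mul(2, I, Pow(5326, Rational(1, 2))) ≈ Mul(145.96, I)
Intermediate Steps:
I = -21388 (I = Add(-4, Mul(Mul(Add(Mul(-6, 2), Mul(2, -5)), 27), 36)) = Add(-4, Mul(Mul(Add(-12, -10), 27), 36)) = Add(-4, Mul(Mul(-22, 27), 36)) = Add(-4, Mul(-594, 36)) = Add(-4, -21384) = -21388)
Pow(Add(I, Function('W')(Add(89, -5))), Rational(1, 2)) = Pow(Add(-21388, Add(89, -5)), Rational(1, 2)) = Pow(Add(-21388, 84), Rational(1, 2)) = Pow(-21304, Rational(1, 2)) = Mul(2, I, Pow(5326, Rational(1, 2)))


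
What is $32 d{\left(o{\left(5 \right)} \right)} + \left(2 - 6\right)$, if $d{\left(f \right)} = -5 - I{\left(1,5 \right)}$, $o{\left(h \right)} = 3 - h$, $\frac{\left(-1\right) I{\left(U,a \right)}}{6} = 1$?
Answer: $28$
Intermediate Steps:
$I{\left(U,a \right)} = -6$ ($I{\left(U,a \right)} = \left(-6\right) 1 = -6$)
$d{\left(f \right)} = 1$ ($d{\left(f \right)} = -5 - -6 = -5 + 6 = 1$)
$32 d{\left(o{\left(5 \right)} \right)} + \left(2 - 6\right) = 32 \cdot 1 + \left(2 - 6\right) = 32 + \left(2 - 6\right) = 32 - 4 = 28$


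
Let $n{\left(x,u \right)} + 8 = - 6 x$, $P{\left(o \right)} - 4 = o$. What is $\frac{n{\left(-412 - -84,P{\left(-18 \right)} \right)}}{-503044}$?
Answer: $- \frac{490}{125761} \approx -0.0038963$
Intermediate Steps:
$P{\left(o \right)} = 4 + o$
$n{\left(x,u \right)} = -8 - 6 x$
$\frac{n{\left(-412 - -84,P{\left(-18 \right)} \right)}}{-503044} = \frac{-8 - 6 \left(-412 - -84\right)}{-503044} = \left(-8 - 6 \left(-412 + 84\right)\right) \left(- \frac{1}{503044}\right) = \left(-8 - -1968\right) \left(- \frac{1}{503044}\right) = \left(-8 + 1968\right) \left(- \frac{1}{503044}\right) = 1960 \left(- \frac{1}{503044}\right) = - \frac{490}{125761}$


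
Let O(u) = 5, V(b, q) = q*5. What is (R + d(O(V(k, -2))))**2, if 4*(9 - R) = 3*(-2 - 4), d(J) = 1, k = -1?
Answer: 841/4 ≈ 210.25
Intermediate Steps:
V(b, q) = 5*q
R = 27/2 (R = 9 - 3*(-2 - 4)/4 = 9 - 3*(-6)/4 = 9 - 1/4*(-18) = 9 + 9/2 = 27/2 ≈ 13.500)
(R + d(O(V(k, -2))))**2 = (27/2 + 1)**2 = (29/2)**2 = 841/4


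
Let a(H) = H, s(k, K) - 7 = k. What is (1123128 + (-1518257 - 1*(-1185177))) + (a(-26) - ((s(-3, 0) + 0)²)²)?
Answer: 789766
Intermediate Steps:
s(k, K) = 7 + k
(1123128 + (-1518257 - 1*(-1185177))) + (a(-26) - ((s(-3, 0) + 0)²)²) = (1123128 + (-1518257 - 1*(-1185177))) + (-26 - (((7 - 3) + 0)²)²) = (1123128 + (-1518257 + 1185177)) + (-26 - ((4 + 0)²)²) = (1123128 - 333080) + (-26 - (4²)²) = 790048 + (-26 - 1*16²) = 790048 + (-26 - 1*256) = 790048 + (-26 - 256) = 790048 - 282 = 789766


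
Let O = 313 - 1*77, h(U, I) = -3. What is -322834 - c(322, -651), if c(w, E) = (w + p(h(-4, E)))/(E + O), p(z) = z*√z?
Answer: -133975788/415 - 3*I*√3/415 ≈ -3.2283e+5 - 0.012521*I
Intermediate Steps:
O = 236 (O = 313 - 77 = 236)
p(z) = z^(3/2)
c(w, E) = (w - 3*I*√3)/(236 + E) (c(w, E) = (w + (-3)^(3/2))/(E + 236) = (w - 3*I*√3)/(236 + E))
-322834 - c(322, -651) = -322834 - (322 - 3*I*√3)/(236 - 651) = -322834 - (322 - 3*I*√3)/(-415) = -322834 - (-1)*(322 - 3*I*√3)/415 = -322834 - (-322/415 + 3*I*√3/415) = -322834 + (322/415 - 3*I*√3/415) = -133975788/415 - 3*I*√3/415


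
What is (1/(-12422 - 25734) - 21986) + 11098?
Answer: -415442529/38156 ≈ -10888.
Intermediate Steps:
(1/(-12422 - 25734) - 21986) + 11098 = (1/(-38156) - 21986) + 11098 = (-1/38156 - 21986) + 11098 = -838897817/38156 + 11098 = -415442529/38156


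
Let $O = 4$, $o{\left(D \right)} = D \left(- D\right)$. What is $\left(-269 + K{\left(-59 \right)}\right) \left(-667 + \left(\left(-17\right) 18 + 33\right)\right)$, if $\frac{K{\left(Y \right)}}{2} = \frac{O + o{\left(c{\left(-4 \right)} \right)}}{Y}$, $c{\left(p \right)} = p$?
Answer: $\frac{14896180}{59} \approx 2.5248 \cdot 10^{5}$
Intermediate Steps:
$o{\left(D \right)} = - D^{2}$
$K{\left(Y \right)} = - \frac{24}{Y}$ ($K{\left(Y \right)} = 2 \frac{4 - \left(-4\right)^{2}}{Y} = 2 \frac{4 - 16}{Y} = 2 \left(- \frac{12}{Y}\right) = - \frac{24}{Y}$)
$\left(-269 + K{\left(-59 \right)}\right) \left(-667 + \left(\left(-17\right) 18 + 33\right)\right) = \left(-269 - \frac{24}{-59}\right) \left(-667 + \left(\left(-17\right) 18 + 33\right)\right) = \left(-269 - - \frac{24}{59}\right) \left(-667 + \left(-306 + 33\right)\right) = \left(-269 + \frac{24}{59}\right) \left(-667 - 273\right) = \left(- \frac{15847}{59}\right) \left(-940\right) = \frac{14896180}{59}$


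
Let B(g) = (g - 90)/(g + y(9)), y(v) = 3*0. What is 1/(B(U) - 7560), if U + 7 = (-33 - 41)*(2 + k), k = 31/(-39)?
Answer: -3751/28350299 ≈ -0.00013231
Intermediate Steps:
k = -31/39 (k = 31*(-1/39) = -31/39 ≈ -0.79487)
U = -3751/39 (U = -7 + (-33 - 41)*(2 - 31/39) = -7 - 74*47/39 = -7 - 3478/39 = -3751/39 ≈ -96.179)
y(v) = 0
B(g) = (-90 + g)/g (B(g) = (g - 90)/(g + 0) = (-90 + g)/g)
1/(B(U) - 7560) = 1/((-90 - 3751/39)/(-3751/39) - 7560) = 1/(-39/3751*(-7261/39) - 7560) = 1/(7261/3751 - 7560) = 1/(-28350299/3751) = -3751/28350299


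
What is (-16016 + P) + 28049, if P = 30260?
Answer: 42293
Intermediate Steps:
(-16016 + P) + 28049 = (-16016 + 30260) + 28049 = 14244 + 28049 = 42293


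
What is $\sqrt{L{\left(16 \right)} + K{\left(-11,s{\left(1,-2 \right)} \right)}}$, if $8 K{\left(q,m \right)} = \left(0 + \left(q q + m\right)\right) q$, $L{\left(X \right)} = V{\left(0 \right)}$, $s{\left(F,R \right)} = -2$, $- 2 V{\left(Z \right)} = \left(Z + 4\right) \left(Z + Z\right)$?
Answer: $\frac{i \sqrt{2618}}{4} \approx 12.792 i$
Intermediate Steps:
$V{\left(Z \right)} = - Z \left(4 + Z\right)$ ($V{\left(Z \right)} = - \frac{\left(Z + 4\right) \left(Z + Z\right)}{2} = - \frac{\left(4 + Z\right) 2 Z}{2} = - \frac{2 Z \left(4 + Z\right)}{2} = - Z \left(4 + Z\right)$)
$L{\left(X \right)} = 0$ ($L{\left(X \right)} = \left(-1\right) 0 \left(4 + 0\right) = \left(-1\right) 0 \cdot 4 = 0$)
$K{\left(q,m \right)} = \frac{q \left(m + q^{2}\right)}{8}$ ($K{\left(q,m \right)} = \frac{\left(0 + \left(q q + m\right)\right) q}{8} = \frac{\left(0 + \left(q^{2} + m\right)\right) q}{8} = \frac{\left(0 + \left(m + q^{2}\right)\right) q}{8} = \frac{\left(m + q^{2}\right) q}{8} = \frac{q \left(m + q^{2}\right)}{8}$)
$\sqrt{L{\left(16 \right)} + K{\left(-11,s{\left(1,-2 \right)} \right)}} = \sqrt{0 + \frac{1}{8} \left(-11\right) \left(-2 + \left(-11\right)^{2}\right)} = \sqrt{0 + \frac{1}{8} \left(-11\right) \left(-2 + 121\right)} = \sqrt{0 + \frac{1}{8} \left(-11\right) 119} = \sqrt{0 - \frac{1309}{8}} = \sqrt{- \frac{1309}{8}} = \frac{i \sqrt{2618}}{4}$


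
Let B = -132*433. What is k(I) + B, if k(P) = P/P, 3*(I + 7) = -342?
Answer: -57155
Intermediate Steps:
I = -121 (I = -7 + (⅓)*(-342) = -7 - 114 = -121)
k(P) = 1
B = -57156
k(I) + B = 1 - 57156 = -57155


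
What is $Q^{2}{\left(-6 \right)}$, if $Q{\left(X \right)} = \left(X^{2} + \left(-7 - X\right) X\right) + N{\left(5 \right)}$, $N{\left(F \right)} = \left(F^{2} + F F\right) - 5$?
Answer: $7569$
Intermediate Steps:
$N{\left(F \right)} = -5 + 2 F^{2}$ ($N{\left(F \right)} = \left(F^{2} + F^{2}\right) - 5 = 2 F^{2} - 5 = -5 + 2 F^{2}$)
$Q{\left(X \right)} = 45 + X^{2} + X \left(-7 - X\right)$ ($Q{\left(X \right)} = \left(X^{2} + \left(-7 - X\right) X\right) - \left(5 - 2 \cdot 5^{2}\right) = \left(X^{2} + X \left(-7 - X\right)\right) + \left(-5 + 2 \cdot 25\right) = \left(X^{2} + X \left(-7 - X\right)\right) + \left(-5 + 50\right) = \left(X^{2} + X \left(-7 - X\right)\right) + 45 = 45 + X^{2} + X \left(-7 - X\right)$)
$Q^{2}{\left(-6 \right)} = \left(45 - -42\right)^{2} = \left(45 + 42\right)^{2} = 87^{2} = 7569$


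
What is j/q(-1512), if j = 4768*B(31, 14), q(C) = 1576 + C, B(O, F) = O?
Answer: 4619/2 ≈ 2309.5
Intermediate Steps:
j = 147808 (j = 4768*31 = 147808)
j/q(-1512) = 147808/(1576 - 1512) = 147808/64 = 147808*(1/64) = 4619/2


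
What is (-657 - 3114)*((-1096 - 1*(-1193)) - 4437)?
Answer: 16366140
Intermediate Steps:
(-657 - 3114)*((-1096 - 1*(-1193)) - 4437) = -3771*((-1096 + 1193) - 4437) = -3771*(97 - 4437) = -3771*(-4340) = 16366140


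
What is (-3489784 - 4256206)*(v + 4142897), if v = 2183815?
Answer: -49006647884880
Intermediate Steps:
(-3489784 - 4256206)*(v + 4142897) = (-3489784 - 4256206)*(2183815 + 4142897) = -7745990*6326712 = -49006647884880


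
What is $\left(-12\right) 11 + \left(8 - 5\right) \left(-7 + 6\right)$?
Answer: $-135$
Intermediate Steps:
$\left(-12\right) 11 + \left(8 - 5\right) \left(-7 + 6\right) = -132 + 3 \left(-1\right) = -132 - 3 = -135$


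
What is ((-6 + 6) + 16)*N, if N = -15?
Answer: -240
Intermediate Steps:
((-6 + 6) + 16)*N = ((-6 + 6) + 16)*(-15) = (0 + 16)*(-15) = 16*(-15) = -240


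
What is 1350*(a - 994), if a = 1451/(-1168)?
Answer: -784649025/584 ≈ -1.3436e+6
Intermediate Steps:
a = -1451/1168 (a = 1451*(-1/1168) = -1451/1168 ≈ -1.2423)
1350*(a - 994) = 1350*(-1451/1168 - 994) = 1350*(-1162443/1168) = -784649025/584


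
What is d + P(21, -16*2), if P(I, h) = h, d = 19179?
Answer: 19147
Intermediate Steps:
d + P(21, -16*2) = 19179 - 16*2 = 19179 - 32 = 19147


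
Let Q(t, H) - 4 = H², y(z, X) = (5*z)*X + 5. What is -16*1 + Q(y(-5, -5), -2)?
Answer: -8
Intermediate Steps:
y(z, X) = 5 + 5*X*z (y(z, X) = 5*X*z + 5 = 5 + 5*X*z)
Q(t, H) = 4 + H²
-16*1 + Q(y(-5, -5), -2) = -16*1 + (4 + (-2)²) = -16 + (4 + 4) = -16 + 8 = -8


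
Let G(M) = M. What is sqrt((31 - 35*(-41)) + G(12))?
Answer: sqrt(1478) ≈ 38.445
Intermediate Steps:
sqrt((31 - 35*(-41)) + G(12)) = sqrt((31 - 35*(-41)) + 12) = sqrt((31 + 1435) + 12) = sqrt(1466 + 12) = sqrt(1478)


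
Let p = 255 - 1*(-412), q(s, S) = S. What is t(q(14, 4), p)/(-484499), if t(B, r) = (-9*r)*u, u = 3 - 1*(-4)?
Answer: 42021/484499 ≈ 0.086731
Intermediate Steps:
u = 7 (u = 3 + 4 = 7)
p = 667 (p = 255 + 412 = 667)
t(B, r) = -63*r (t(B, r) = -9*r*7 = -63*r)
t(q(14, 4), p)/(-484499) = -63*667/(-484499) = -42021*(-1/484499) = 42021/484499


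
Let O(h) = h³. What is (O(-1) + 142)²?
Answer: 19881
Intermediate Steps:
(O(-1) + 142)² = ((-1)³ + 142)² = (-1 + 142)² = 141² = 19881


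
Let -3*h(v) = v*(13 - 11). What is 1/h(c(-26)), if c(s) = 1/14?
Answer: -21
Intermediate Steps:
c(s) = 1/14
h(v) = -2*v/3 (h(v) = -v*(13 - 11)/3 = -v*2/3 = -2*v/3)
1/h(c(-26)) = 1/(-⅔*1/14) = 1/(-1/21) = -21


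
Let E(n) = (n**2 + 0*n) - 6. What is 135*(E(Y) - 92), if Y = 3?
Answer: -12015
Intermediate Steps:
E(n) = -6 + n**2 (E(n) = (n**2 + 0) - 6 = n**2 - 6 = -6 + n**2)
135*(E(Y) - 92) = 135*((-6 + 3**2) - 92) = 135*((-6 + 9) - 92) = 135*(3 - 92) = 135*(-89) = -12015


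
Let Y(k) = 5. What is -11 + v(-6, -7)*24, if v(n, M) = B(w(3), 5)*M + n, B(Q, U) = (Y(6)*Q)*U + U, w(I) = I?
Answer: -13595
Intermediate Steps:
B(Q, U) = U + 5*Q*U (B(Q, U) = (5*Q)*U + U = 5*Q*U + U = U + 5*Q*U)
v(n, M) = n + 80*M (v(n, M) = (5*(1 + 5*3))*M + n = (5*(1 + 15))*M + n = (5*16)*M + n = 80*M + n = n + 80*M)
-11 + v(-6, -7)*24 = -11 + (-6 + 80*(-7))*24 = -11 + (-6 - 560)*24 = -11 - 566*24 = -11 - 13584 = -13595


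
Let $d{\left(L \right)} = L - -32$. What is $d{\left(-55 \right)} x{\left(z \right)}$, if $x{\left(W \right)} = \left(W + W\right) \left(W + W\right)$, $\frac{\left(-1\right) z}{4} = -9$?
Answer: $-119232$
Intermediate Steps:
$z = 36$ ($z = \left(-4\right) \left(-9\right) = 36$)
$x{\left(W \right)} = 4 W^{2}$ ($x{\left(W \right)} = 2 W 2 W = 4 W^{2}$)
$d{\left(L \right)} = 32 + L$ ($d{\left(L \right)} = L + 32 = 32 + L$)
$d{\left(-55 \right)} x{\left(z \right)} = \left(32 - 55\right) 4 \cdot 36^{2} = - 23 \cdot 4 \cdot 1296 = \left(-23\right) 5184 = -119232$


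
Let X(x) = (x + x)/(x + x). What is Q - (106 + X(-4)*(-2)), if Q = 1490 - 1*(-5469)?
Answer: 6855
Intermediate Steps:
X(x) = 1 (X(x) = (2*x)/((2*x)) = (2*x)*(1/(2*x)) = 1)
Q = 6959 (Q = 1490 + 5469 = 6959)
Q - (106 + X(-4)*(-2)) = 6959 - (106 + 1*(-2)) = 6959 - (106 - 2) = 6959 - 1*104 = 6959 - 104 = 6855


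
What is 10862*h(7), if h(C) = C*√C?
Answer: 76034*√7 ≈ 2.0117e+5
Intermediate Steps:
h(C) = C^(3/2)
10862*h(7) = 10862*7^(3/2) = 10862*(7*√7) = 76034*√7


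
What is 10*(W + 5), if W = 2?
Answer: 70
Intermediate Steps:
10*(W + 5) = 10*(2 + 5) = 10*7 = 70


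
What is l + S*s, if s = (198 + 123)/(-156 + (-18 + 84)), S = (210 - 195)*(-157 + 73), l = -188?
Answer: 4306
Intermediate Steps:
S = -1260 (S = 15*(-84) = -1260)
s = -107/30 (s = 321/(-156 + 66) = 321/(-90) = 321*(-1/90) = -107/30 ≈ -3.5667)
l + S*s = -188 - 1260*(-107/30) = -188 + 4494 = 4306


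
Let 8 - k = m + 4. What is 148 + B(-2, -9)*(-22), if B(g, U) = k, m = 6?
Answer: 192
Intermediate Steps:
k = -2 (k = 8 - (6 + 4) = 8 - 1*10 = 8 - 10 = -2)
B(g, U) = -2
148 + B(-2, -9)*(-22) = 148 - 2*(-22) = 148 + 44 = 192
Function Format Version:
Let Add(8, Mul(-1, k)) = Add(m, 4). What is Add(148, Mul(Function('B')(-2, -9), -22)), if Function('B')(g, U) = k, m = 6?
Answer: 192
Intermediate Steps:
k = -2 (k = Add(8, Mul(-1, Add(6, 4))) = Add(8, Mul(-1, 10)) = Add(8, -10) = -2)
Function('B')(g, U) = -2
Add(148, Mul(Function('B')(-2, -9), -22)) = Add(148, Mul(-2, -22)) = Add(148, 44) = 192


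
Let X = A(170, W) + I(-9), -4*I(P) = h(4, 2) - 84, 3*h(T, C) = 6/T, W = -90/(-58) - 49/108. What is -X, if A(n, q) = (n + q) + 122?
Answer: -1966727/6264 ≈ -313.97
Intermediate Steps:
W = 3439/3132 (W = -90*(-1/58) - 49*1/108 = 45/29 - 49/108 = 3439/3132 ≈ 1.0980)
A(n, q) = 122 + n + q
h(T, C) = 2/T (h(T, C) = (6/T)/3 = 2/T)
I(P) = 167/8 (I(P) = -(2/4 - 84)/4 = -(2*(1/4) - 84)/4 = -(1/2 - 84)/4 = -1/4*(-167/2) = 167/8)
X = 1966727/6264 (X = (122 + 170 + 3439/3132) + 167/8 = 917983/3132 + 167/8 = 1966727/6264 ≈ 313.97)
-X = -1*1966727/6264 = -1966727/6264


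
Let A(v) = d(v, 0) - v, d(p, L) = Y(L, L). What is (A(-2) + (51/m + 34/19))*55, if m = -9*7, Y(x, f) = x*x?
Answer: 65395/399 ≈ 163.90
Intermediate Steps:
Y(x, f) = x**2
d(p, L) = L**2
A(v) = -v (A(v) = 0**2 - v = 0 - v = -v)
m = -63
(A(-2) + (51/m + 34/19))*55 = (-1*(-2) + (51/(-63) + 34/19))*55 = (2 + (51*(-1/63) + 34*(1/19)))*55 = (2 + (-17/21 + 34/19))*55 = (2 + 391/399)*55 = (1189/399)*55 = 65395/399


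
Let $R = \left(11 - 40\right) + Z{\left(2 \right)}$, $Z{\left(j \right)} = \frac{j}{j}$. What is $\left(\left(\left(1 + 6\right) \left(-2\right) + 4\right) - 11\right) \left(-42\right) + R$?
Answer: $854$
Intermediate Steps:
$Z{\left(j \right)} = 1$
$R = -28$ ($R = \left(11 - 40\right) + 1 = -29 + 1 = -28$)
$\left(\left(\left(1 + 6\right) \left(-2\right) + 4\right) - 11\right) \left(-42\right) + R = \left(\left(\left(1 + 6\right) \left(-2\right) + 4\right) - 11\right) \left(-42\right) - 28 = \left(\left(7 \left(-2\right) + 4\right) - 11\right) \left(-42\right) - 28 = \left(\left(-14 + 4\right) - 11\right) \left(-42\right) - 28 = \left(-10 - 11\right) \left(-42\right) - 28 = \left(-21\right) \left(-42\right) - 28 = 882 - 28 = 854$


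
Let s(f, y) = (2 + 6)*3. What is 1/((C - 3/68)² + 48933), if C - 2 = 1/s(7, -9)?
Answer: 166464/8146247137 ≈ 2.0434e-5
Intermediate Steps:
s(f, y) = 24 (s(f, y) = 8*3 = 24)
C = 49/24 (C = 2 + 1/24 = 49/24 ≈ 2.0417)
1/((C - 3/68)² + 48933) = 1/((49/24 - 3/68)² + 48933) = 1/((815/408)² + 48933) = 1/(664225/166464 + 48933) = 1/(8146247137/166464) = 166464/8146247137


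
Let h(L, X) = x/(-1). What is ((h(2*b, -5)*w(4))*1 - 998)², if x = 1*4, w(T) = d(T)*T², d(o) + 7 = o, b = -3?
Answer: 649636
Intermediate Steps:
d(o) = -7 + o
w(T) = T²*(-7 + T) (w(T) = (-7 + T)*T² = T²*(-7 + T))
x = 4
h(L, X) = -4 (h(L, X) = 4/(-1) = 4*(-1) = -4)
((h(2*b, -5)*w(4))*1 - 998)² = (-4*4²*(-7 + 4)*1 - 998)² = (-64*(-3)*1 - 998)² = (-4*(-48)*1 - 998)² = (192*1 - 998)² = (192 - 998)² = (-806)² = 649636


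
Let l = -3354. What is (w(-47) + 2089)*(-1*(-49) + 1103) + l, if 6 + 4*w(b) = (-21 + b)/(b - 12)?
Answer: 141704898/59 ≈ 2.4018e+6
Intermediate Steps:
w(b) = -3/2 + (-21 + b)/(4*(-12 + b)) (w(b) = -3/2 + ((-21 + b)/(b - 12))/4 = -3/2 + ((-21 + b)/(-12 + b))/4 = -3/2 + (-21 + b)/(4*(-12 + b)))
(w(-47) + 2089)*(-1*(-49) + 1103) + l = ((51 - 5*(-47))/(4*(-12 - 47)) + 2089)*(-1*(-49) + 1103) - 3354 = ((1/4)*(51 + 235)/(-59) + 2089)*(49 + 1103) - 3354 = ((1/4)*(-1/59)*286 + 2089)*1152 - 3354 = (-143/118 + 2089)*1152 - 3354 = (246359/118)*1152 - 3354 = 141902784/59 - 3354 = 141704898/59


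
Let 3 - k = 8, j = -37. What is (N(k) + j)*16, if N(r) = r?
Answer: -672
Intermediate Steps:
k = -5 (k = 3 - 1*8 = 3 - 8 = -5)
(N(k) + j)*16 = (-5 - 37)*16 = -42*16 = -672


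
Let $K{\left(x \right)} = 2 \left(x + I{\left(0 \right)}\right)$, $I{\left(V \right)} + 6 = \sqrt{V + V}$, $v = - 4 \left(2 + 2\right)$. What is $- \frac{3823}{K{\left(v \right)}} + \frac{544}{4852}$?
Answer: $\frac{4643283}{53372} \approx 86.999$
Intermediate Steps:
$v = -16$ ($v = \left(-4\right) 4 = -16$)
$I{\left(V \right)} = -6 + \sqrt{2} \sqrt{V}$ ($I{\left(V \right)} = -6 + \sqrt{V + V} = -6 + \sqrt{2 V} = -6 + \sqrt{2} \sqrt{V}$)
$K{\left(x \right)} = -12 + 2 x$ ($K{\left(x \right)} = 2 \left(x - \left(6 - \sqrt{2} \sqrt{0}\right)\right) = 2 \left(x - \left(6 - \sqrt{2} \cdot 0\right)\right) = 2 \left(x + \left(-6 + 0\right)\right) = 2 \left(x - 6\right) = 2 \left(-6 + x\right) = -12 + 2 x$)
$- \frac{3823}{K{\left(v \right)}} + \frac{544}{4852} = - \frac{3823}{-12 + 2 \left(-16\right)} + \frac{544}{4852} = - \frac{3823}{-12 - 32} + 544 \cdot \frac{1}{4852} = - \frac{3823}{-44} + \frac{136}{1213} = \left(-3823\right) \left(- \frac{1}{44}\right) + \frac{136}{1213} = \frac{3823}{44} + \frac{136}{1213} = \frac{4643283}{53372}$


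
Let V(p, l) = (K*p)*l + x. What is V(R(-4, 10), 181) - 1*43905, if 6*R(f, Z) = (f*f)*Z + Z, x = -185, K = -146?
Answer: -2378480/3 ≈ -7.9283e+5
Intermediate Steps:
R(f, Z) = Z/6 + Z*f**2/6 (R(f, Z) = ((f*f)*Z + Z)/6 = (f**2*Z + Z)/6 = (Z*f**2 + Z)/6 = (Z + Z*f**2)/6 = Z/6 + Z*f**2/6)
V(p, l) = -185 - 146*l*p (V(p, l) = (-146*p)*l - 185 = -146*l*p - 185 = -185 - 146*l*p)
V(R(-4, 10), 181) - 1*43905 = (-185 - 146*181*(1/6)*10*(1 + (-4)**2)) - 1*43905 = (-185 - 146*181*(1/6)*10*(1 + 16)) - 43905 = (-185 - 146*181*(1/6)*10*17) - 43905 = (-185 - 146*181*85/3) - 43905 = (-185 - 2246210/3) - 43905 = -2246765/3 - 43905 = -2378480/3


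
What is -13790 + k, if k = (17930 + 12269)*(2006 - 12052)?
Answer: -303392944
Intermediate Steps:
k = -303379154 (k = 30199*(-10046) = -303379154)
-13790 + k = -13790 - 303379154 = -303392944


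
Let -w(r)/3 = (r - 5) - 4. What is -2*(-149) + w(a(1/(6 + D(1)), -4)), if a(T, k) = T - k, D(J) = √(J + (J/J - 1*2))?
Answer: 625/2 ≈ 312.50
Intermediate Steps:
D(J) = √(-1 + J) (D(J) = √(J + (1 - 2)) = √(J - 1) = √(-1 + J))
w(r) = 27 - 3*r (w(r) = -3*((r - 5) - 4) = -3*((-5 + r) - 4) = -3*(-9 + r) = 27 - 3*r)
-2*(-149) + w(a(1/(6 + D(1)), -4)) = -2*(-149) + (27 - 3*(1/(6 + √(-1 + 1)) - 1*(-4))) = 298 + (27 - 3*(1/(6 + √0) + 4)) = 298 + (27 - 3*(1/(6 + 0) + 4)) = 298 + (27 - 3*(1/6 + 4)) = 298 + (27 - 3*(⅙ + 4)) = 298 + (27 - 3*25/6) = 298 + (27 - 25/2) = 298 + 29/2 = 625/2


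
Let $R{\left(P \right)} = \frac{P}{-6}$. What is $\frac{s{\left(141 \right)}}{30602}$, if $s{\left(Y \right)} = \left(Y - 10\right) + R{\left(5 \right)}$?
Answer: $\frac{71}{16692} \approx 0.0042535$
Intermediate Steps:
$R{\left(P \right)} = - \frac{P}{6}$ ($R{\left(P \right)} = P \left(- \frac{1}{6}\right) = - \frac{P}{6}$)
$s{\left(Y \right)} = - \frac{65}{6} + Y$ ($s{\left(Y \right)} = \left(Y - 10\right) - \frac{5}{6} = \left(-10 + Y\right) - \frac{5}{6} = - \frac{65}{6} + Y$)
$\frac{s{\left(141 \right)}}{30602} = \frac{- \frac{65}{6} + 141}{30602} = \frac{781}{6} \cdot \frac{1}{30602} = \frac{71}{16692}$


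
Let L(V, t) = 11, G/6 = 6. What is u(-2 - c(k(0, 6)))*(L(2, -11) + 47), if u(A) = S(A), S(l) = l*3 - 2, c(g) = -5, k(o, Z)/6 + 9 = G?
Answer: 406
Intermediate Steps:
G = 36 (G = 6*6 = 36)
k(o, Z) = 162 (k(o, Z) = -54 + 6*36 = -54 + 216 = 162)
S(l) = -2 + 3*l (S(l) = 3*l - 2 = -2 + 3*l)
u(A) = -2 + 3*A
u(-2 - c(k(0, 6)))*(L(2, -11) + 47) = (-2 + 3*(-2 - 1*(-5)))*(11 + 47) = (-2 + 3*(-2 + 5))*58 = (-2 + 3*3)*58 = (-2 + 9)*58 = 7*58 = 406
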